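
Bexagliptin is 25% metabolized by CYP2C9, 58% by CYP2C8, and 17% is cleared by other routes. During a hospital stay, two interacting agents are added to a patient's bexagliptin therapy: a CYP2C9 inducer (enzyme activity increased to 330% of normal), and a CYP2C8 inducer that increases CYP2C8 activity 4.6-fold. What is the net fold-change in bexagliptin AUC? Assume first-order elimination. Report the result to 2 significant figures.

0.27

CYP2C9: 0.25 × 3.3 = 0.825
CYP2C8: 0.58 × 4.6 = 2.668
Other: 0.17 (unchanged)
CL_new/CL_old = 0.825 + 2.668 + 0.17 = 3.663.
Net AUC ratio = 1 / 3.663 = 0.27.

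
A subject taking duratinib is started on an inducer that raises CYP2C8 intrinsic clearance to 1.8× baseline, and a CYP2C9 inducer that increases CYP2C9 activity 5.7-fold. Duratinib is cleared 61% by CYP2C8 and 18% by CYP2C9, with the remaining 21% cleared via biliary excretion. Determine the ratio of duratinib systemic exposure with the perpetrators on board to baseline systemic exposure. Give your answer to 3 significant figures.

The CYP2C8 pathway (61% of clearance) increases to 1.8× activity: 0.61 × 1.8 = 1.098.
The CYP2C9 pathway (18% of clearance) increases to 5.7× activity: 0.18 × 5.7 = 1.026.
Non-CYP routes (21%) are unchanged.
New clearance relative to baseline: 1.098 + 1.026 + 0.21 = 2.334.
Systemic exposure ∝ 1/CL: fold-change = 1 / 2.334 = 0.428.

0.428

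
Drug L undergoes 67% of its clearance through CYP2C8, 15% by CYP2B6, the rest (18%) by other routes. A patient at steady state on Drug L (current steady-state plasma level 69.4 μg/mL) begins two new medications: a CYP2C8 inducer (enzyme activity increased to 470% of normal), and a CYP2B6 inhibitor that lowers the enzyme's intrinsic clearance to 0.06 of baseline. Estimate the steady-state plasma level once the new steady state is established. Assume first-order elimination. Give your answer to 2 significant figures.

The CYP2C8 pathway (67% of clearance) rises to 4.7× activity: 0.67 × 4.7 = 3.149.
The CYP2B6 pathway (15% of clearance) is reduced to 0.06× activity: 0.15 × 0.06 = 0.009.
Non-CYP routes (18%) are unchanged.
Relative clearance = 3.149 + 0.009 + 0.18 = 3.338.
Steady-state plasma level ∝ 1/CL: new value = 69.4 / 3.338 = 21 μg/mL.

21 μg/mL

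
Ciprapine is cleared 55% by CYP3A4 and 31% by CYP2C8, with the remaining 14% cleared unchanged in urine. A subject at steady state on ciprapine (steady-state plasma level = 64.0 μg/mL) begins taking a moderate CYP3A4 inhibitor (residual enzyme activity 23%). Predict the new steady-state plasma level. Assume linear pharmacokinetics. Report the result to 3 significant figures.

111 μg/mL

The CYP3A4 pathway (55% of clearance) is reduced to 0.23× activity: 0.55 × 0.23 = 0.1265.
CYP2C8 (31%) and the residual 14% are unaffected.
CL_new/CL_old = 0.1265 + 0.31 + 0.14 = 0.5765.
Steady-state plasma level ∝ 1/CL, so new value = 64.0 / 0.5765 = 111 μg/mL.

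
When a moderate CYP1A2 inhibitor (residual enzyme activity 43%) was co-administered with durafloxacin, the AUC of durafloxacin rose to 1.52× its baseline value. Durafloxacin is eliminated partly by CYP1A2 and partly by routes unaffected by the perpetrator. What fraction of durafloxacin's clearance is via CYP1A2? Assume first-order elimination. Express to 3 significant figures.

Let fm be the CYP1A2 fraction. New clearance relative to baseline = fm × 0.43 + (1 − fm).
AUC ratio = 1 / (new CL fraction), so new CL fraction = 1 / 1.52 = 0.6579.
fm × 0.43 + 1 − fm = 0.6579  ⇒  fm × (0.43 − 1) = −0.3421  ⇒  fm = 0.600.

0.600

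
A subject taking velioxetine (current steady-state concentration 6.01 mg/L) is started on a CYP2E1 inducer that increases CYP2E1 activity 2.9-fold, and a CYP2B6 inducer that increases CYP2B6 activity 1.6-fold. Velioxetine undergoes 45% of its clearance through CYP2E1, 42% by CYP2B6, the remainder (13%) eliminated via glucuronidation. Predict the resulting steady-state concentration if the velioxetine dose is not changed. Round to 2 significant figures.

The CYP2E1 pathway (45% of clearance) increases to 2.9× activity: 0.45 × 2.9 = 1.305.
The CYP2B6 pathway (42% of clearance) is boosted to 1.6× activity: 0.42 × 1.6 = 0.672.
The remaining 13% of clearance is unaffected.
Relative clearance = 1.305 + 0.672 + 0.13 = 2.107.
New steady-state concentration = 6.01 / 2.107 = 2.9 mg/L (concentration scales inversely with clearance).

2.9 mg/L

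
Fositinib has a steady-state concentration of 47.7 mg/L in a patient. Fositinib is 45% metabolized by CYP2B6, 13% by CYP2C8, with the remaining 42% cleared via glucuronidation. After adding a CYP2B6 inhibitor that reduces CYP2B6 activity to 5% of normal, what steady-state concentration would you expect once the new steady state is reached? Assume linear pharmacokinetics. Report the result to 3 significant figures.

The CYP2B6 pathway (45% of clearance) falls to 0.05× activity: 0.45 × 0.05 = 0.0225.
CYP2C8 (13%) and the residual 42% are unaffected.
CL_new/CL_old = 0.0225 + 0.13 + 0.42 = 0.5725.
Steady-state concentration ∝ 1/CL, so new value = 47.7 / 0.5725 = 83.3 mg/L.

83.3 mg/L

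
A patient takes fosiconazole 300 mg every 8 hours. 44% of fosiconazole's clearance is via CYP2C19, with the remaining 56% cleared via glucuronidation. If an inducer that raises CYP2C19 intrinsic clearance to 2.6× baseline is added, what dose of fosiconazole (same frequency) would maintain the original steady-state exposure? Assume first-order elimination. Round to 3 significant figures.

CYP2C19: 0.44 × 2.6 = 1.144
Other: 0.56 (unchanged)
Relative clearance = 1.144 + 0.56 = 1.704.
Css,avg = (dose rate)/CL, so holding Css fixed requires dose ∝ CL: 300 × 1.704 = 511 mg.

511 mg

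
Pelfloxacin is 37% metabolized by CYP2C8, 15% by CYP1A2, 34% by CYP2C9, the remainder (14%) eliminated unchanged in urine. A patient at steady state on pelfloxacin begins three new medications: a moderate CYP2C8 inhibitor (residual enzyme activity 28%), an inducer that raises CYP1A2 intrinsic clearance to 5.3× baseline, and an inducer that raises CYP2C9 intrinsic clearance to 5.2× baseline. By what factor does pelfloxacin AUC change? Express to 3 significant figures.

0.356

The CYP2C8 pathway (37% of clearance) is reduced to 0.28× activity: 0.37 × 0.28 = 0.1036.
The CYP1A2 pathway (15% of clearance) is boosted to 5.3× activity: 0.15 × 5.3 = 0.795.
The CYP2C9 pathway (34% of clearance) rises to 5.2× activity: 0.34 × 5.2 = 1.768.
The remaining 14% of clearance is unaffected.
CL_new/CL_old = 0.1036 + 0.795 + 1.768 + 0.14 = 2.8066.
AUC ∝ 1/CL: fold-change = 1 / 2.8066 = 0.356.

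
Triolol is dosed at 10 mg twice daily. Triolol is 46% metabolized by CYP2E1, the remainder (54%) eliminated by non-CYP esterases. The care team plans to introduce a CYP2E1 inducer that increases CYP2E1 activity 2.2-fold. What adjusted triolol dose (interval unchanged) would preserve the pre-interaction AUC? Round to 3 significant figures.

CYP2E1: 0.46 × 2.2 = 1.012
Other: 0.54 (unchanged)
Relative clearance = 1.012 + 0.54 = 1.552.
Css,avg = (dose rate)/CL, so holding Css fixed requires dose ∝ CL: 10 × 1.552 = 15.5 mg.

15.5 mg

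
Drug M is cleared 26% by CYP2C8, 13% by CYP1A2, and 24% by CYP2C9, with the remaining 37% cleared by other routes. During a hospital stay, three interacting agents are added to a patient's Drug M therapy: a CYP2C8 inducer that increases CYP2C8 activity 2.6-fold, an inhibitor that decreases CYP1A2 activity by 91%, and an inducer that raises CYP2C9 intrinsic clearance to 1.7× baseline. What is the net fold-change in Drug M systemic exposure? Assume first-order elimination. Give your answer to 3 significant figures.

0.682

CYP2C8: 0.26 × 2.6 = 0.676
CYP1A2: 0.13 × 0.09 = 0.0117
CYP2C9: 0.24 × 1.7 = 0.408
Other: 0.37 (unchanged)
New clearance relative to baseline: 0.676 + 0.0117 + 0.408 + 0.37 = 1.4657.
Systemic exposure ∝ 1/CL: fold-change = 1 / 1.4657 = 0.682.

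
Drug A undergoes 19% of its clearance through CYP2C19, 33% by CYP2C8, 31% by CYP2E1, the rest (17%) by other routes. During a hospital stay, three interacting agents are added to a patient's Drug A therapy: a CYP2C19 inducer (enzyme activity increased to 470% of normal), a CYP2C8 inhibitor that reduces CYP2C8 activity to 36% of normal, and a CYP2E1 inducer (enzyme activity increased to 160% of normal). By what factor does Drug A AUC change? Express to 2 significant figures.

CYP2C19: 0.19 × 4.7 = 0.893
CYP2C8: 0.33 × 0.36 = 0.1188
CYP2E1: 0.31 × 1.6 = 0.496
Other: 0.17 (unchanged)
New clearance relative to baseline: 0.893 + 0.1188 + 0.496 + 0.17 = 1.6778.
AUC ∝ 1/CL: fold-change = 1 / 1.6778 = 0.60.

0.60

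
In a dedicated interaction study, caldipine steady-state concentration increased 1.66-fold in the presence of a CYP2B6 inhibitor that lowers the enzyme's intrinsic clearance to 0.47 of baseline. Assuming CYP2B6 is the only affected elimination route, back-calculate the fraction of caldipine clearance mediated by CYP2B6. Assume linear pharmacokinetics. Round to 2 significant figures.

Write x for the fraction cleared via CYP2B6. The observed steady-state concentration change means clearance fell to 1/1.66 = 0.6024 of baseline.
Only the CYP2B6 route changed, so 0.6024 = x·0.47 + (1 − x), giving x = 0.75.

0.75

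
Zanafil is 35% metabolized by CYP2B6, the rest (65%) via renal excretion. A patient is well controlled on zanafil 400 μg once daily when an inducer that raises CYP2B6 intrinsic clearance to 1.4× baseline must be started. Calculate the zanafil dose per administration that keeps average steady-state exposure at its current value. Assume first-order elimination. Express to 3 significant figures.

CYP2B6: 0.35 × 1.4 = 0.49
Other: 0.65 (unchanged)
Relative clearance = 0.49 + 0.65 = 1.14.
Css,avg = (dose rate)/CL, so holding Css fixed requires dose ∝ CL: 400 × 1.14 = 456 μg.

456 μg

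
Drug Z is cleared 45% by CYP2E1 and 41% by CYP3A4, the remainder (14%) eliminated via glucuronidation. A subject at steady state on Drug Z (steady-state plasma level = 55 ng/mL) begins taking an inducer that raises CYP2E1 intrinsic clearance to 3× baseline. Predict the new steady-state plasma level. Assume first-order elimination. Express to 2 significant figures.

29 ng/mL

The CYP2E1 pathway (45% of clearance) is boosted to 3× activity: 0.45 × 3 = 1.35.
CYP3A4 (41%) and the residual 14% are unaffected.
Relative clearance = 1.35 + 0.41 + 0.14 = 1.9.
Steady-state plasma level ∝ 1/CL, so new value = 55 / 1.9 = 29 ng/mL.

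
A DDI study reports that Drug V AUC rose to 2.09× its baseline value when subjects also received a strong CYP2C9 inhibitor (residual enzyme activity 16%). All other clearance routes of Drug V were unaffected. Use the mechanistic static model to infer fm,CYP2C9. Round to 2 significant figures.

0.62

Let fm be the CYP2C9 fraction. New clearance relative to baseline = fm × 0.16 + (1 − fm).
AUC ratio = 1 / (new CL fraction), so new CL fraction = 1 / 2.09 = 0.4785.
fm × 0.16 + 1 − fm = 0.4785  ⇒  fm × (0.16 − 1) = −0.5215  ⇒  fm = 0.62.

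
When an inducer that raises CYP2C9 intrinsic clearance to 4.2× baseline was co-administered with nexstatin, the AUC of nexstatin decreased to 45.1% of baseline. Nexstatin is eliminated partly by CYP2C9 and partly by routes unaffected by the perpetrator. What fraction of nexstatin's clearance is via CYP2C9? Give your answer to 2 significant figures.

0.38

Write x for the fraction cleared via CYP2C9. The observed AUC change means clearance rose to 1/0.451 = 2.217 of baseline.
Only the CYP2C9 route changed, so 2.217 = x·4.2 + (1 − x), giving x = 0.38.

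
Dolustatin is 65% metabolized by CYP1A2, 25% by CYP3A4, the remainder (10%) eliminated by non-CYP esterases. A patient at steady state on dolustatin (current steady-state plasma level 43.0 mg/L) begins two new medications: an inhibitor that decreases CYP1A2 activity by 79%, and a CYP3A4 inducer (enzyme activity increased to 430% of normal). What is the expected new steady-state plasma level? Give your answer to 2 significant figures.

33 mg/L

CYP1A2: 0.65 × 0.21 = 0.1365
CYP3A4: 0.25 × 4.3 = 1.075
Other: 0.1 (unchanged)
New clearance relative to baseline: 0.1365 + 1.075 + 0.1 = 1.3115.
Dividing the baseline by the relative clearance: 43.0 / 1.3115 = 33 mg/L.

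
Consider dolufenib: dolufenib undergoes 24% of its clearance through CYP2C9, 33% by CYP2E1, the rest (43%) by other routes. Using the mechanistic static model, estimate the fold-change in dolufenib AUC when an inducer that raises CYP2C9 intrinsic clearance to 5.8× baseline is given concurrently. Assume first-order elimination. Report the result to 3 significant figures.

0.465

CYP2C9: 0.24 × 5.8 = 1.392
CYP2E1: 0.33 (unchanged)
Other: 0.43 (unchanged)
CL_new/CL_old = 1.392 + 0.33 + 0.43 = 2.152.
Since AUC ∝ 1/CL, the ratio is 1 / 2.152 = 0.465.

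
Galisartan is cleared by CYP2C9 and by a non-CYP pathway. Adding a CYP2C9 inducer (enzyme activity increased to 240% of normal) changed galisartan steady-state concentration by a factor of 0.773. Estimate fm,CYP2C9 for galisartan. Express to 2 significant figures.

0.21

CL'/CL = 1 / 0.773 = 1.294
2.4·fm + (1 − fm) = 1.294
fm = (1.294 − 1) / (2.4 − 1) = 0.21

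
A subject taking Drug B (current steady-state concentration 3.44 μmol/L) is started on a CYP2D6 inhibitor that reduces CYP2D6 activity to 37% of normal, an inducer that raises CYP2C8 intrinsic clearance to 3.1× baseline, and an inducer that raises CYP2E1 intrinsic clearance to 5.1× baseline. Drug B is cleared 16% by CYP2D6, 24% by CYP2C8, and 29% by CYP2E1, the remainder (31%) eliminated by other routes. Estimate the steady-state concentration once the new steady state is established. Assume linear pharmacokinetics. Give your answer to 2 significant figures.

1.3 μmol/L

The CYP2D6 pathway (16% of clearance) drops to 0.37× activity: 0.16 × 0.37 = 0.0592.
The CYP2C8 pathway (24% of clearance) rises to 3.1× activity: 0.24 × 3.1 = 0.744.
The CYP2E1 pathway (29% of clearance) is boosted to 5.1× activity: 0.29 × 5.1 = 1.479.
The remaining 31% of clearance is unaffected.
Relative clearance = 0.0592 + 0.744 + 1.479 + 0.31 = 2.5922.
Steady-state concentration ∝ 1/CL: new value = 3.44 / 2.5922 = 1.3 μmol/L.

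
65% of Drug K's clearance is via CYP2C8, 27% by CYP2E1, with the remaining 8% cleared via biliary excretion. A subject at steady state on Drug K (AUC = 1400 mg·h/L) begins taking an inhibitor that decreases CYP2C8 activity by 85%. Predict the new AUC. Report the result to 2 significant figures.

The CYP2C8 pathway (65% of clearance) drops to 0.15× activity: 0.65 × 0.15 = 0.0975.
CYP2E1 (27%) and the residual 8% are unaffected.
New clearance relative to baseline: 0.0975 + 0.27 + 0.08 = 0.4475.
New AUC = baseline ÷ relative clearance = 1400 / 0.4475 = 3.1 × 10³ mg·h/L.

3.1 × 10³ mg·h/L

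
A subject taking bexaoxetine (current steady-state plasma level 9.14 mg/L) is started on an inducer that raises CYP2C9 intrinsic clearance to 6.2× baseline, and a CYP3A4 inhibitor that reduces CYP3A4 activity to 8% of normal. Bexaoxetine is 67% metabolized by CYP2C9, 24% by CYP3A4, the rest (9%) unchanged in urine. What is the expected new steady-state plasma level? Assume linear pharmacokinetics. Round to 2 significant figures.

CYP2C9: 0.67 × 6.2 = 4.154
CYP3A4: 0.24 × 0.08 = 0.0192
Other: 0.09 (unchanged)
CL_new/CL_old = 4.154 + 0.0192 + 0.09 = 4.2632.
Dividing the baseline by the relative clearance: 9.14 / 4.2632 = 2.1 mg/L.

2.1 mg/L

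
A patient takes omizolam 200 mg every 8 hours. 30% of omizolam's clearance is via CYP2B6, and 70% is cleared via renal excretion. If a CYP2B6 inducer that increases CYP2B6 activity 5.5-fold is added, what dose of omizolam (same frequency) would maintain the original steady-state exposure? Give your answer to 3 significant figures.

470 mg

The CYP2B6 pathway (30% of clearance) is boosted to 5.5× activity: 0.3 × 5.5 = 1.65.
The remaining 70% of clearance is unaffected.
CL_new/CL_old = 1.65 + 0.7 = 2.35.
To maintain the same steady-state level, dose must scale with clearance: new dose = 200 × 2.35 = 470 mg.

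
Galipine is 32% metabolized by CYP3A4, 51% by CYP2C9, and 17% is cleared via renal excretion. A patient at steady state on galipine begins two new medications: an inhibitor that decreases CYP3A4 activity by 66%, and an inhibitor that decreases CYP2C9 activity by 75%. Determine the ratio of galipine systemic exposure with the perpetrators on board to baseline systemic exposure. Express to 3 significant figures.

2.46

The CYP3A4 pathway (32% of clearance) is reduced to 0.34× activity: 0.32 × 0.34 = 0.1088.
The CYP2C9 pathway (51% of clearance) is reduced to 0.25× activity: 0.51 × 0.25 = 0.1275.
The remaining 17% of clearance is unaffected.
New clearance relative to baseline: 0.1088 + 0.1275 + 0.17 = 0.4063.
Net systemic exposure ratio = 1 / 0.4063 = 2.46.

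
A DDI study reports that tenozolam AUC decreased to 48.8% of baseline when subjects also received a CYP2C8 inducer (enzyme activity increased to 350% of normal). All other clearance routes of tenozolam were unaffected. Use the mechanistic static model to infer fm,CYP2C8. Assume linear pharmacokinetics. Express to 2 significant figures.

0.42

Write x for the fraction cleared via CYP2C8. The observed AUC change means clearance rose to 1/0.488 = 2.049 of baseline.
Setting x·3.5 + (1 − x) = 2.049 and solving: x = (2.049 − 1)/(3.5 − 1) = 0.42.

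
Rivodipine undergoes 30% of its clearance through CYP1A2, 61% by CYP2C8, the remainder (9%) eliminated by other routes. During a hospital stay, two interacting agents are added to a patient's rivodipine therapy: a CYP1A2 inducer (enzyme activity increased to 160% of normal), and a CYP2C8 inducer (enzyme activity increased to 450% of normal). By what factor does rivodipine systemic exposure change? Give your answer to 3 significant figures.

The CYP1A2 pathway (30% of clearance) rises to 1.6× activity: 0.3 × 1.6 = 0.48.
The CYP2C8 pathway (61% of clearance) increases to 4.5× activity: 0.61 × 4.5 = 2.745.
The remaining 9% of clearance is unaffected.
CL_new/CL_old = 0.48 + 2.745 + 0.09 = 3.315.
Because systemic exposure varies inversely with clearance, the combined effect is 1 / 3.315 = 0.302.

0.302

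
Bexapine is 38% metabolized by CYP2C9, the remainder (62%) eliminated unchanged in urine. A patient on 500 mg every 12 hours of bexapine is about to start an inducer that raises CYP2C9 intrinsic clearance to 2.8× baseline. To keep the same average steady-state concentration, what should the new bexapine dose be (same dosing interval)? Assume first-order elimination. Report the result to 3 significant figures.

842 mg

The CYP2C9 pathway (38% of clearance) is boosted to 2.8× activity: 0.38 × 2.8 = 1.064.
Non-CYP routes (62%) are unchanged.
Relative clearance = 1.064 + 0.62 = 1.684.
Exposure is unchanged when dose changes in proportion to clearance. New dose = 500 mg × 1.684 = 842 mg.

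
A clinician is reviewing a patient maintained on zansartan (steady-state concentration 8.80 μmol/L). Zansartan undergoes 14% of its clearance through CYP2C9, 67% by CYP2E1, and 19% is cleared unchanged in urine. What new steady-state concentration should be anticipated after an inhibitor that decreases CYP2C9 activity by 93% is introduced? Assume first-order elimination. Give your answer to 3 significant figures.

CYP2C9: 0.14 × 0.07 = 0.0098
CYP2E1: 0.67 (unchanged)
Other: 0.19 (unchanged)
Relative clearance = 0.0098 + 0.67 + 0.19 = 0.8698.
Steady-state concentration ∝ 1/CL, so new value = 8.80 / 0.8698 = 10.1 μmol/L.

10.1 μmol/L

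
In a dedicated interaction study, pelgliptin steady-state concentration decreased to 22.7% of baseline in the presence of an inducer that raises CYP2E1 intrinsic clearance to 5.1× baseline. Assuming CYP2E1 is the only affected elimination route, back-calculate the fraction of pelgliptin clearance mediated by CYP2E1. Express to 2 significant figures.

Let fm be the CYP2E1 fraction. New clearance relative to baseline = fm × 5.1 + (1 − fm).
Steady-state concentration ratio = 1 / (new CL fraction), so new CL fraction = 1 / 0.227 = 4.405.
fm × 5.1 + 1 − fm = 4.405  ⇒  fm × (5.1 − 1) = 3.405  ⇒  fm = 0.83.

0.83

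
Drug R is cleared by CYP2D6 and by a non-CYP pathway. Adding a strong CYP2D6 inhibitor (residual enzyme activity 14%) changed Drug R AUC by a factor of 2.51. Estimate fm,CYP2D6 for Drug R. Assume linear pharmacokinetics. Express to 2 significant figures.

Let x = fm,CYP2D6. Because AUC ∝ 1/CL, relative clearance fell to 1/2.51 = 0.3984.
Setting x·0.14 + (1 − x) = 0.3984 and solving: x = (0.3984 − 1)/(0.14 − 1) = 0.70.

0.70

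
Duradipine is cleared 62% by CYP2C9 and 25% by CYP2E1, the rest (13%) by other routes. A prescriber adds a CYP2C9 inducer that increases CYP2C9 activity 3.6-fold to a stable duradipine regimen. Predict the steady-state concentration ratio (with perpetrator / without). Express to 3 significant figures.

The CYP2C9 pathway (62% of clearance) rises to 3.6× activity: 0.62 × 3.6 = 2.232.
CYP2E1 (25%) and the residual 13% are unaffected.
CL_new/CL_old = 2.232 + 0.25 + 0.13 = 2.612.
Since steady-state concentration ∝ 1/CL, the ratio is 1 / 2.612 = 0.383.

0.383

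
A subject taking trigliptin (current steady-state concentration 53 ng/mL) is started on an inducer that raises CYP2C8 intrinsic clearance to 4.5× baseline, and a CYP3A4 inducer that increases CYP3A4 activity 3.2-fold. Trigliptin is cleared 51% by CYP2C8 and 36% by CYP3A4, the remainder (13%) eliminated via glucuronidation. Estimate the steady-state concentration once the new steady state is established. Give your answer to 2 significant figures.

The CYP2C8 pathway (51% of clearance) increases to 4.5× activity: 0.51 × 4.5 = 2.295.
The CYP3A4 pathway (36% of clearance) rises to 3.2× activity: 0.36 × 3.2 = 1.152.
The remaining 13% of clearance is unaffected.
CL_new/CL_old = 2.295 + 1.152 + 0.13 = 3.577.
Steady-state concentration ∝ 1/CL: new value = 53 / 3.577 = 15 ng/mL.

15 ng/mL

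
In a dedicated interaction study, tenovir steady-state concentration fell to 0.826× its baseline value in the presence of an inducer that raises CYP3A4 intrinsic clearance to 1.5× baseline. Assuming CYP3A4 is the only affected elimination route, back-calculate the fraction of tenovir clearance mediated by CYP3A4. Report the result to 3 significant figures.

0.421

Let fm be the CYP3A4 fraction. New clearance relative to baseline = fm × 1.5 + (1 − fm).
Steady-state concentration ratio = 1 / (new CL fraction), so new CL fraction = 1 / 0.826 = 1.211.
fm × 1.5 + 1 − fm = 1.211  ⇒  fm × (1.5 − 1) = 0.2107  ⇒  fm = 0.421.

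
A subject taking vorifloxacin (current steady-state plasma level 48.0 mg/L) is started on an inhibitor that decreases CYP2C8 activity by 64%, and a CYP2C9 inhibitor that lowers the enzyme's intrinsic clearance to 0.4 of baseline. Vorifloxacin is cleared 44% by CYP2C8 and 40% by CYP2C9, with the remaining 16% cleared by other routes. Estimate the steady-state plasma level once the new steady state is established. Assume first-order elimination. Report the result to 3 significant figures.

CYP2C8: 0.44 × 0.36 = 0.1584
CYP2C9: 0.4 × 0.4 = 0.16
Other: 0.16 (unchanged)
CL_new/CL_old = 0.1584 + 0.16 + 0.16 = 0.4784.
Dividing the baseline by the relative clearance: 48.0 / 0.4784 = 100 mg/L.

100 mg/L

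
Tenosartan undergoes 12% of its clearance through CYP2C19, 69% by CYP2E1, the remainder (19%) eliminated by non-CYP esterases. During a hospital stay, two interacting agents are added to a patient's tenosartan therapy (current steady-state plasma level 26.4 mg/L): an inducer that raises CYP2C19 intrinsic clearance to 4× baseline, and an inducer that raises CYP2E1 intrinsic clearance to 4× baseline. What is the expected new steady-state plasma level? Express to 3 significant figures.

7.70 mg/L

The CYP2C19 pathway (12% of clearance) rises to 4× activity: 0.12 × 4 = 0.48.
The CYP2E1 pathway (69% of clearance) is boosted to 4× activity: 0.69 × 4 = 2.76.
Non-CYP routes (19%) are unchanged.
CL_new/CL_old = 0.48 + 2.76 + 0.19 = 3.43.
Steady-state plasma level ∝ 1/CL: new value = 26.4 / 3.43 = 7.70 mg/L.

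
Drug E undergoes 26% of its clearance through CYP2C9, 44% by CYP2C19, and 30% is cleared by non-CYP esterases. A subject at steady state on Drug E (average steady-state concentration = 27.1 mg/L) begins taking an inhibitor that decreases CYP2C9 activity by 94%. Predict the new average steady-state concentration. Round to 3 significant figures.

35.9 mg/L

The CYP2C9 pathway (26% of clearance) is reduced to 0.06× activity: 0.26 × 0.06 = 0.0156.
CYP2C19 (44%) and the residual 30% are unaffected.
New clearance relative to baseline: 0.0156 + 0.44 + 0.3 = 0.7556.
With dosing unchanged, average steady-state concentration scales as 1/CL: 27.1 / 0.7556 = 35.9 mg/L.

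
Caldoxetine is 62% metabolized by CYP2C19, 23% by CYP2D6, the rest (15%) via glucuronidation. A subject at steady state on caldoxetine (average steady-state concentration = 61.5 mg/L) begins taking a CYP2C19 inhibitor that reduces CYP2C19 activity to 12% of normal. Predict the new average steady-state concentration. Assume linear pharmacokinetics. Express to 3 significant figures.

The CYP2C19 pathway (62% of clearance) drops to 0.12× activity: 0.62 × 0.12 = 0.0744.
CYP2D6 (23%) and the residual 15% are unaffected.
CL_new/CL_old = 0.0744 + 0.23 + 0.15 = 0.4544.
With dosing unchanged, average steady-state concentration scales as 1/CL: 61.5 / 0.4544 = 135 mg/L.

135 mg/L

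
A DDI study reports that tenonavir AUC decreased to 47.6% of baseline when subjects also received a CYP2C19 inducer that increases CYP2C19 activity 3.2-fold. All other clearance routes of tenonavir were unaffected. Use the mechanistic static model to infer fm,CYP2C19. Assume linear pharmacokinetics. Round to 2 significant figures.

0.50

Let x = fm,CYP2C19. Because AUC ∝ 1/CL, relative clearance rose to 1/0.476 = 2.101.
Setting x·3.2 + (1 − x) = 2.101 and solving: x = (2.101 − 1)/(3.2 − 1) = 0.50.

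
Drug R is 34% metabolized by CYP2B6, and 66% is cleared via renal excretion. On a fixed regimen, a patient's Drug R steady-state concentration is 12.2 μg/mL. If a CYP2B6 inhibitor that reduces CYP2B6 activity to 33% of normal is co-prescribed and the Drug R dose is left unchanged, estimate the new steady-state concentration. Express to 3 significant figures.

The CYP2B6 pathway (34% of clearance) drops to 0.33× activity: 0.34 × 0.33 = 0.1122.
Non-CYP routes (66%) are unchanged.
CL_new/CL_old = 0.1122 + 0.66 = 0.7722.
Steady-state concentration ∝ 1/CL, so new value = 12.2 / 0.7722 = 15.8 μg/mL.

15.8 μg/mL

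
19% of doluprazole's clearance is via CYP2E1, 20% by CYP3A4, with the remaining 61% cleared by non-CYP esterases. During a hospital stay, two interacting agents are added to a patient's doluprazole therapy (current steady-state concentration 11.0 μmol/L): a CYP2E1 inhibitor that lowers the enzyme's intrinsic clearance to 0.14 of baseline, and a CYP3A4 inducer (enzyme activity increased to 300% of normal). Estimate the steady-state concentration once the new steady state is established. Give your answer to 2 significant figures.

8.9 μmol/L

The CYP2E1 pathway (19% of clearance) is reduced to 0.14× activity: 0.19 × 0.14 = 0.0266.
The CYP3A4 pathway (20% of clearance) increases to 3× activity: 0.2 × 3 = 0.6.
Non-CYP routes (61%) are unchanged.
Relative clearance = 0.0266 + 0.6 + 0.61 = 1.2366.
New steady-state concentration = 11.0 / 1.2366 = 8.9 μmol/L (concentration scales inversely with clearance).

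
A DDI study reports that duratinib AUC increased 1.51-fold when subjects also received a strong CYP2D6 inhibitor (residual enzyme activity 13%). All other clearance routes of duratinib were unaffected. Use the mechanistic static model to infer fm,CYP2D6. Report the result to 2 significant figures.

Let x = fm,CYP2D6. Because AUC ∝ 1/CL, relative clearance fell to 1/1.51 = 0.6623.
Setting x·0.13 + (1 − x) = 0.6623 and solving: x = (0.6623 − 1)/(0.13 − 1) = 0.39.

0.39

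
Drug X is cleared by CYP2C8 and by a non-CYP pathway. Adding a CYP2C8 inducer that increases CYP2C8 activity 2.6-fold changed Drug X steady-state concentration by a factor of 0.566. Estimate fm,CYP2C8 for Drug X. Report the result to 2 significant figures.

0.48

Write x for the fraction cleared via CYP2C8. The observed steady-state concentration change means clearance rose to 1/0.566 = 1.767 of baseline.
Setting x·2.6 + (1 − x) = 1.767 and solving: x = (1.767 − 1)/(2.6 − 1) = 0.48.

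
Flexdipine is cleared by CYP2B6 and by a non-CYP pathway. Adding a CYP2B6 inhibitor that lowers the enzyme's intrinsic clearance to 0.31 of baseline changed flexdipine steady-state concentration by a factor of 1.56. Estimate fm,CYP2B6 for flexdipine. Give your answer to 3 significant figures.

Let x = fm,CYP2B6. Because steady-state concentration ∝ 1/CL, relative clearance fell to 1/1.56 = 0.641.
Setting x·0.31 + (1 − x) = 0.641 and solving: x = (0.641 − 1)/(0.31 − 1) = 0.520.

0.520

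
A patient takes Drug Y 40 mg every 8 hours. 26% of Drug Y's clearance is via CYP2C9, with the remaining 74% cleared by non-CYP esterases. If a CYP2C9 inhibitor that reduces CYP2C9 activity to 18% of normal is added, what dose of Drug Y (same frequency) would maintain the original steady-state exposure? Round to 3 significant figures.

31.5 mg

The CYP2C9 pathway (26% of clearance) falls to 0.18× activity: 0.26 × 0.18 = 0.0468.
Non-CYP routes (74%) are unchanged.
Relative clearance = 0.0468 + 0.74 = 0.7868.
To maintain the same steady-state level, dose must scale with clearance: new dose = 40 × 0.7868 = 31.5 mg.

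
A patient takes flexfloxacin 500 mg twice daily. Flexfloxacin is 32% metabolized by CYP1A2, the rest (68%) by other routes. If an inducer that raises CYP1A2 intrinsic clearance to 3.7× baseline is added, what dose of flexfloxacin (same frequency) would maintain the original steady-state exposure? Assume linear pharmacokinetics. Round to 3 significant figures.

932 mg

The CYP1A2 pathway (32% of clearance) is boosted to 3.7× activity: 0.32 × 3.7 = 1.184.
Non-CYP routes (68%) are unchanged.
CL_new/CL_old = 1.184 + 0.68 = 1.864.
To maintain the same steady-state level, dose must scale with clearance: new dose = 500 × 1.864 = 932 mg.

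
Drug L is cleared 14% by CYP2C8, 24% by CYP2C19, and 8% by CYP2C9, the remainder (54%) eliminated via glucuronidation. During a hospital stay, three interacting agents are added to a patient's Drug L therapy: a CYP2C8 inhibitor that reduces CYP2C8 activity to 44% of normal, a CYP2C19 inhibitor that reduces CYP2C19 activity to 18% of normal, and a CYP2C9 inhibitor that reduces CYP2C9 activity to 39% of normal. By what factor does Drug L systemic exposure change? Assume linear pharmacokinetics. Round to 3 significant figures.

1.48

CYP2C8: 0.14 × 0.44 = 0.0616
CYP2C19: 0.24 × 0.18 = 0.0432
CYP2C9: 0.08 × 0.39 = 0.0312
Other: 0.54 (unchanged)
CL_new/CL_old = 0.0616 + 0.0432 + 0.0312 + 0.54 = 0.676.
Systemic exposure ∝ 1/CL: fold-change = 1 / 0.676 = 1.48.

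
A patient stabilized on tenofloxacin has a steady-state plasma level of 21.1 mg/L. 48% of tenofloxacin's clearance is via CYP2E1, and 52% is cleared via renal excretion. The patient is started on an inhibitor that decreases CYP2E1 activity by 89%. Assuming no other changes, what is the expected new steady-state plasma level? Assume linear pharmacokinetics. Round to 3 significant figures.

CYP2E1: 0.48 × 0.11 = 0.0528
Other: 0.52 (unchanged)
New clearance relative to baseline: 0.0528 + 0.52 = 0.5728.
Steady-state plasma level ∝ 1/CL, so new value = 21.1 / 0.5728 = 36.8 mg/L.

36.8 mg/L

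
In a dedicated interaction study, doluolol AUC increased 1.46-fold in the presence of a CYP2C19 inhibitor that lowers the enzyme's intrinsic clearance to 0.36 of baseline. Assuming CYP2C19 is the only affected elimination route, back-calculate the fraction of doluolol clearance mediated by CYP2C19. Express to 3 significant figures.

0.492

Write x for the fraction cleared via CYP2C19. The observed AUC change means clearance fell to 1/1.46 = 0.6849 of baseline.
Setting x·0.36 + (1 − x) = 0.6849 and solving: x = (0.6849 − 1)/(0.36 − 1) = 0.492.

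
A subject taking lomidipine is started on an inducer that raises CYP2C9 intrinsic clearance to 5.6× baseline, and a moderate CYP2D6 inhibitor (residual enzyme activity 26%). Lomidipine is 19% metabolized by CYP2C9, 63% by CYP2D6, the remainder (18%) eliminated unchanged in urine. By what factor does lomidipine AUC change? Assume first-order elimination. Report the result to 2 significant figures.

The CYP2C9 pathway (19% of clearance) is boosted to 5.6× activity: 0.19 × 5.6 = 1.064.
The CYP2D6 pathway (63% of clearance) falls to 0.26× activity: 0.63 × 0.26 = 0.1638.
Non-CYP routes (18%) are unchanged.
Relative clearance = 1.064 + 0.1638 + 0.18 = 1.4078.
Net AUC ratio = 1 / 1.4078 = 0.71.

0.71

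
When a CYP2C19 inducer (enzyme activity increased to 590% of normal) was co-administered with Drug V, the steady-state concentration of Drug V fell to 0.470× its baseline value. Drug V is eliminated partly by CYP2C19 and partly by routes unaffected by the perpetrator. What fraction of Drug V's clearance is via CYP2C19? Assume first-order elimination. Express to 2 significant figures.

0.23

CL'/CL = 1 / 0.470 = 2.128
5.9·fm + (1 − fm) = 2.128
fm = (2.128 − 1) / (5.9 − 1) = 0.23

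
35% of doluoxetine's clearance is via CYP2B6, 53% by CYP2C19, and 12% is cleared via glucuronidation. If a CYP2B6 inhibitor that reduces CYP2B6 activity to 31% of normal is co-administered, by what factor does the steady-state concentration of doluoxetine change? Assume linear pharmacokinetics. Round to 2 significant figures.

1.3

The CYP2B6 pathway (35% of clearance) is reduced to 0.31× activity: 0.35 × 0.31 = 0.1085.
CYP2C19 (53%) and the residual 12% are unaffected.
Relative clearance = 0.1085 + 0.53 + 0.12 = 0.7585.
Steady-state concentration is inversely proportional to clearance, so the fold-change is 1 / 0.7585 = 1.3.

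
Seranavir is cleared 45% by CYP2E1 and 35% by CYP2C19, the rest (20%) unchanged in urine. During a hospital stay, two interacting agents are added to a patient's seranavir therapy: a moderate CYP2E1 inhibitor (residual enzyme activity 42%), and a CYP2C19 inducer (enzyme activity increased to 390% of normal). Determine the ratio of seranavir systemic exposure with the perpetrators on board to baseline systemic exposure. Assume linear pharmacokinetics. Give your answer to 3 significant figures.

The CYP2E1 pathway (45% of clearance) falls to 0.42× activity: 0.45 × 0.42 = 0.189.
The CYP2C19 pathway (35% of clearance) rises to 3.9× activity: 0.35 × 3.9 = 1.365.
The remaining 20% of clearance is unaffected.
New clearance relative to baseline: 0.189 + 1.365 + 0.2 = 1.754.
Systemic exposure ∝ 1/CL: fold-change = 1 / 1.754 = 0.570.

0.570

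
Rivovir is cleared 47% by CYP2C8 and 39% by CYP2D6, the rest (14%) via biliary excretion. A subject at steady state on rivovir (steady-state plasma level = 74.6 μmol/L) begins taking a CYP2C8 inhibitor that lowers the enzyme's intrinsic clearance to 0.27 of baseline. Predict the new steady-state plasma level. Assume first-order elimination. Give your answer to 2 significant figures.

The CYP2C8 pathway (47% of clearance) falls to 0.27× activity: 0.47 × 0.27 = 0.1269.
CYP2D6 (39%) and the residual 14% are unaffected.
Relative clearance = 0.1269 + 0.39 + 0.14 = 0.6569.
Steady-state plasma level ∝ 1/CL, so new value = 74.6 / 0.6569 = 1.1 × 10² μmol/L.

1.1 × 10² μmol/L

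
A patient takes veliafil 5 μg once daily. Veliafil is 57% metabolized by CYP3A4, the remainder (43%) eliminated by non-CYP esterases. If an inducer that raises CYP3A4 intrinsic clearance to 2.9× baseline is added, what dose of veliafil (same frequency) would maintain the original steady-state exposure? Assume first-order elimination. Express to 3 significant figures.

10.4 μg

The CYP3A4 pathway (57% of clearance) is boosted to 2.9× activity: 0.57 × 2.9 = 1.653.
The remaining 43% of clearance is unaffected.
Relative clearance = 1.653 + 0.43 = 2.083.
To maintain the same steady-state level, dose must scale with clearance: new dose = 5 × 2.083 = 10.4 μg.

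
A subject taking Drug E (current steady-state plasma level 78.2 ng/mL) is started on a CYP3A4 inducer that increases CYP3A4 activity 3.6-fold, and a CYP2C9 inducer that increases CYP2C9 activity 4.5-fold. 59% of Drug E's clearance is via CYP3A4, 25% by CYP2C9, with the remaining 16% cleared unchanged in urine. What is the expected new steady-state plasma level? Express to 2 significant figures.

23 ng/mL

The CYP3A4 pathway (59% of clearance) is boosted to 3.6× activity: 0.59 × 3.6 = 2.124.
The CYP2C9 pathway (25% of clearance) increases to 4.5× activity: 0.25 × 4.5 = 1.125.
Non-CYP routes (16%) are unchanged.
CL_new/CL_old = 2.124 + 1.125 + 0.16 = 3.409.
New steady-state plasma level = 78.2 / 3.409 = 23 ng/mL (concentration scales inversely with clearance).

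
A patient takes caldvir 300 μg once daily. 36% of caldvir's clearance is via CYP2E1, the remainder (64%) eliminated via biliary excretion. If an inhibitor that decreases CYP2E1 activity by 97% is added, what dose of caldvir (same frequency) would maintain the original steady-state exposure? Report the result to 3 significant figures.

CYP2E1: 0.36 × 0.03 = 0.0108
Other: 0.64 (unchanged)
CL_new/CL_old = 0.0108 + 0.64 = 0.6508.
Css,avg = (dose rate)/CL, so holding Css fixed requires dose ∝ CL: 300 × 0.6508 = 195 μg.

195 μg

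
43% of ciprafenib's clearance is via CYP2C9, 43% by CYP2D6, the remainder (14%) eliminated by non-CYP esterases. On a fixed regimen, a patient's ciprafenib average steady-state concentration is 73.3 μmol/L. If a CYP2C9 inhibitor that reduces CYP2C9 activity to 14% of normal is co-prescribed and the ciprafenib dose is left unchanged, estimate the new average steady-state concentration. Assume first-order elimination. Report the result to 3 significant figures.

The CYP2C9 pathway (43% of clearance) falls to 0.14× activity: 0.43 × 0.14 = 0.0602.
CYP2D6 (43%) and the residual 14% are unaffected.
CL_new/CL_old = 0.0602 + 0.43 + 0.14 = 0.6302.
With dosing unchanged, average steady-state concentration scales as 1/CL: 73.3 / 0.6302 = 116 μmol/L.

116 μmol/L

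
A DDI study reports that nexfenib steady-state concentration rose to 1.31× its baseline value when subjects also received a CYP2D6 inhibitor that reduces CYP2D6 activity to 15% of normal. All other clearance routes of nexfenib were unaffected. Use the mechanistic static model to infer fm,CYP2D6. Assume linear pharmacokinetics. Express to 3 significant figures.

Write x for the fraction cleared via CYP2D6. The observed steady-state concentration change means clearance fell to 1/1.31 = 0.7634 of baseline.
Setting x·0.15 + (1 − x) = 0.7634 and solving: x = (0.7634 − 1)/(0.15 − 1) = 0.278.

0.278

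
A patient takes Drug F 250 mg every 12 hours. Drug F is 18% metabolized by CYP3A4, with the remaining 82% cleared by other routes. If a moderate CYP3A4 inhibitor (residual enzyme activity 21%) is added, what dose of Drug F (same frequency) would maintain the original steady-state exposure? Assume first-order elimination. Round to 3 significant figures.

CYP3A4: 0.18 × 0.21 = 0.0378
Other: 0.82 (unchanged)
New clearance relative to baseline: 0.0378 + 0.82 = 0.8578.
Exposure is unchanged when dose changes in proportion to clearance. New dose = 250 mg × 0.8578 = 214 mg.

214 mg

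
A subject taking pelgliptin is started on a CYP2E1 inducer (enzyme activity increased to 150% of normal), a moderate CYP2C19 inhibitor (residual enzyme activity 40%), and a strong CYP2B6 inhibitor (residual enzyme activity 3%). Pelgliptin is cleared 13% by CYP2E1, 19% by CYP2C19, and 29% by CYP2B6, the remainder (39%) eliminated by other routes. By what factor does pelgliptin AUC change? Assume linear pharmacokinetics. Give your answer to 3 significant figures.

The CYP2E1 pathway (13% of clearance) is boosted to 1.5× activity: 0.13 × 1.5 = 0.195.
The CYP2C19 pathway (19% of clearance) falls to 0.4× activity: 0.19 × 0.4 = 0.076.
The CYP2B6 pathway (29% of clearance) falls to 0.03× activity: 0.29 × 0.03 = 0.0087.
Non-CYP routes (39%) are unchanged.
Relative clearance = 0.195 + 0.076 + 0.0087 + 0.39 = 0.6697.
Because AUC varies inversely with clearance, the combined effect is 1 / 0.6697 = 1.49.

1.49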